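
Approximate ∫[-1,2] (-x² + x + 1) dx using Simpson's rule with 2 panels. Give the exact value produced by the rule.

1.5

h = (2 − (-1))/2 = 1.5.
Nodes x₀,…,x₂ = -1, 0.5, 2.
f(x) = -x² + x + 1: f₀=-1, f₁=1.25, f₂=-1.
(h/3)·[f₀ + 4f₁ + f₂] = 0.5·(3) = 1.5.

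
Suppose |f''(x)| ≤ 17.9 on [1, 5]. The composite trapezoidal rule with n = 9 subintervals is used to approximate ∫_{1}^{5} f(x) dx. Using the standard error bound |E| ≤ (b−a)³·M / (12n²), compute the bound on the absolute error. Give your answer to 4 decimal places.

|E| ≤ (4)³·17.9 / (12·9²) = 1145.6/972 = 1.1786.

1.1786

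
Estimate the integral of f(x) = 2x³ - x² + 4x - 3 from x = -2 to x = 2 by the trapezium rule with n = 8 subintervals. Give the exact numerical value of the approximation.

h = (2 − (-2))/8 = 0.5.
Nodes x₀,…,x₈ = -2, -1.5, -1, -0.5, 0, 0.5, 1, 1.5, 2.
f(x) = 2x³ - x² + 4x - 3: f₀=-31, f₁=-18, f₂=-10, f₃=-5.5, f₄=-3, f₅=-1, f₆=2, f₇=7.5, f₈=17.
(h/2)·[f₀ + 2f₁ + 2f₂ + 2f₃ + 2f₄ + 2f₅ + 2f₆ + 2f₇ + f₈] = 0.25·(-70) = -17.5.

-17.5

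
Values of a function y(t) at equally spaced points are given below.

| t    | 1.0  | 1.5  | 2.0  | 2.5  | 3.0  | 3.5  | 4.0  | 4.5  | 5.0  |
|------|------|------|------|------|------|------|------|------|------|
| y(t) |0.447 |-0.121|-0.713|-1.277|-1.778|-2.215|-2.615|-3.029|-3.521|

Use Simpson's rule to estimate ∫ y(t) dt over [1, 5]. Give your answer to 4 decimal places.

h = 0.5, n = 8.
(h/3)·[y₀ + 4y₁ + 2y₂ + 4y₃ + 2y₄ + 4y₅ + 2y₆ + 4y₇ + y₈] = 0.166667·(-39.854) = -6.6423.

-6.6423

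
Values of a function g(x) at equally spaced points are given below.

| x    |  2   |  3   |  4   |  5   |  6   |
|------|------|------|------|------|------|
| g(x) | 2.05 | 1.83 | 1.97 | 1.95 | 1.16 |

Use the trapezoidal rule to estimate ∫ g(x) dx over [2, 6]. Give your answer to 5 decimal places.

7.35500

h = 1, n = 4.
(h/2)·[y₀ + 2y₁ + 2y₂ + 2y₃ + y₄] = 0.5·(14.71) = 7.35500.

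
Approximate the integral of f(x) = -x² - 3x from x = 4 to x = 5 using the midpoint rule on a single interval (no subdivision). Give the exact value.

-33.75

M = (b−a)·f(4.5) = 1·(-33.75) = -33.75.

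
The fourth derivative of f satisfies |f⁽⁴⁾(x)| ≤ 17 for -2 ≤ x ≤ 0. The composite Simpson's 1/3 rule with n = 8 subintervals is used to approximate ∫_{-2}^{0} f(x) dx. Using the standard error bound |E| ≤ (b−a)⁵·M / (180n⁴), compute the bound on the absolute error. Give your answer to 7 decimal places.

0.0007378

|E| ≤ (2)⁵·17 / (180·8⁴) = 544/737280 = 0.0007378.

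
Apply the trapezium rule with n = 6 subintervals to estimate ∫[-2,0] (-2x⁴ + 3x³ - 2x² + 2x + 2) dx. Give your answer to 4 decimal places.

-31.1317

h = (0 − (-2))/6 = 0.333333.
Nodes x₀,…,x₆ = -2, -1.666667, -1.333333, -1, -0.666667, -0.333333, 0.
f(x) = -2x⁴ + 3x³ - 2x² + 2x + 2: f₀=-66, f₁=-36.209877, f₂=-17.654321, f₃=-7, f₄=-1.506173, f₅=0.975309, f₆=2.
(h/2)·[f₀ + 2f₁ + 2f₂ + 2f₃ + 2f₄ + 2f₅ + f₆] = 0.166667·(-186.790123) = -31.1317.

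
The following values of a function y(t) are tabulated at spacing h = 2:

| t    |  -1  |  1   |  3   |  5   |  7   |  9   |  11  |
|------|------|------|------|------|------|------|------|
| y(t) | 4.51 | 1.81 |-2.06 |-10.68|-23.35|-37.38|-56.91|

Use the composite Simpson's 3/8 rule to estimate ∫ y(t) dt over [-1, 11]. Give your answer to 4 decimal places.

h = 2, n = 6.
(3h/8)·[y₀ + 3y₁ + 3y₂ + 2y₃ + 3y₄ + 3y₅ + y₆] = 0.75·(-256.70) = -192.5250.

-192.5250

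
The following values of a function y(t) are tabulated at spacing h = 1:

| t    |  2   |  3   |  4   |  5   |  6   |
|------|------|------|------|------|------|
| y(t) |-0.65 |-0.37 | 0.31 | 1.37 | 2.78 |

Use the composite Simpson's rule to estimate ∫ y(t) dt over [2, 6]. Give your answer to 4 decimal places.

h = 1, n = 4.
(h/3)·[y₀ + 4y₁ + 2y₂ + 4y₃ + y₄] = 0.333333·(6.75) = 2.2500.

2.2500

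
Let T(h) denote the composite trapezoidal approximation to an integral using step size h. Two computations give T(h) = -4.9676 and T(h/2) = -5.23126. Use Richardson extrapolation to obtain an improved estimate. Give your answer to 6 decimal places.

R = (4·T(h/2) − T(h)) / 3 = (4·(-5.23126) − (-4.9676))/3 = (-15.95744)/3 = -5.319147.

-5.319147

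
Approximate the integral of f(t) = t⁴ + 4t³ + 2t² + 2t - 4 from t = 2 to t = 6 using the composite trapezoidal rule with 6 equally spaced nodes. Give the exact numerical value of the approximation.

3049.11872

h = (6 − 2)/5 = 0.8.
Nodes t₀,…,t₅ = 2, 2.8, 3.6, 4.4, 5.2, 6.
f(t) = t⁴ + 4t³ + 2t² + 2t - 4: f₀=56, f₁=166.5536, f₂=383.7056, f₃=759.0656, f₄=1354.0736, f₅=2240.
(h/2)·[f₀ + 2f₁ + 2f₂ + 2f₃ + 2f₄ + f₅] = 0.4·(7622.7968) = 3049.11872.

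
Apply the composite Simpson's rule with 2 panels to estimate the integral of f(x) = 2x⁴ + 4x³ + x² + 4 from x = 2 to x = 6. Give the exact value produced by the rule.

4480

h = (6 − 2)/2 = 2.
Nodes x₀,…,x₂ = 2, 4, 6.
f(x) = 2x⁴ + 4x³ + x² + 4: f₀=72, f₁=788, f₂=3496.
(h/3)·[f₀ + 4f₁ + f₂] = 0.666667·(6720) = 4480.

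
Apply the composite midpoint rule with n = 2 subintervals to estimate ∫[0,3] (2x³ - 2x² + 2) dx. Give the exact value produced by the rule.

h = (3 − 0)/2 = 1.5.
Midpoints m₁,…,m₂ = 0.75, 2.25.
f(m₁)=1.71875, f(m₂)=14.65625.
h·[f(m₁) + f(m₂)] = 1.5·(16.375) = 24.5625.

24.5625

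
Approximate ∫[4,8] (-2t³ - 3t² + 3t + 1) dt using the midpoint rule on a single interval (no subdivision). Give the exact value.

M = (b−a)·f(6) = 4·(-521) = -2084.

-2084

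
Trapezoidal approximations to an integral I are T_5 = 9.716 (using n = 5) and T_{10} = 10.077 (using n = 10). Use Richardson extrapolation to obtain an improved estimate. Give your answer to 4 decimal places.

10.1973

R = (4·T_{10} − T_5) / 3 = (4·10.077 − 9.716)/3 = (30.592)/3 = 10.1973.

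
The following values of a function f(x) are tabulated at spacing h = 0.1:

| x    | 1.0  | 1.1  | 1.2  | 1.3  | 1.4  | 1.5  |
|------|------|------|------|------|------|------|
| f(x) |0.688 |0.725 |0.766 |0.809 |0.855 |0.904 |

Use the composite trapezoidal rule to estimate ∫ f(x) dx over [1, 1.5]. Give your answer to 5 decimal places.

h = 0.1, n = 5.
(h/2)·[y₀ + 2y₁ + 2y₂ + 2y₃ + 2y₄ + y₅] = 0.05·(7.902) = 0.39510.

0.39510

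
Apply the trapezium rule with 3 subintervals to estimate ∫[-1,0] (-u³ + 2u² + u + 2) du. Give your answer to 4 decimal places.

h = (0 − (-1))/3 = 0.333333.
Nodes u₀,…,u₃ = -1, -0.666667, -0.333333, 0.
f(u) = -u³ + 2u² + u + 2: f₀=4, f₁=2.518519, f₂=1.925926, f₃=2.
(h/2)·[f₀ + 2f₁ + 2f₂ + f₃] = 0.166667·(14.888889) = 2.4815.

2.4815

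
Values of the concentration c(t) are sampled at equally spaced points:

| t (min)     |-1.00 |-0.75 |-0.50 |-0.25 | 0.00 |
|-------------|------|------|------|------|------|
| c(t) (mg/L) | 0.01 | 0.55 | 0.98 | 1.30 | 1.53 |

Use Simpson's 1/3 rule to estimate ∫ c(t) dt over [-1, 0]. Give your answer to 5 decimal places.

0.90833

h = 0.25, n = 4.
(h/3)·[y₀ + 4y₁ + 2y₂ + 4y₃ + y₄] = 0.083333·(10.90) = 0.90833.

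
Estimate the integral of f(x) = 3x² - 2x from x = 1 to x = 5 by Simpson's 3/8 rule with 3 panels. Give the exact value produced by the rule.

100

h = (5 − 1)/3 = 1.333333.
Nodes x₀,…,x₃ = 1, 2.333333, 3.666667, 5.
f(x) = 3x² - 2x: f₀=1, f₁=11.666667, f₂=33, f₃=65.
(3h/8)·[f₀ + 3f₁ + 3f₂ + f₃] = 0.5·(200) = 100.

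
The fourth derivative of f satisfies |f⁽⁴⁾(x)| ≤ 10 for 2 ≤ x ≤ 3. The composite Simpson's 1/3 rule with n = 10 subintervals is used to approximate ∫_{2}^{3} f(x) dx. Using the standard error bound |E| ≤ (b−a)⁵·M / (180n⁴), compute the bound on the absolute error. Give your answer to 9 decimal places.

|E| ≤ (1)⁵·10 / (180·10⁴) = 10/1800000 = 0.000005556.

0.000005556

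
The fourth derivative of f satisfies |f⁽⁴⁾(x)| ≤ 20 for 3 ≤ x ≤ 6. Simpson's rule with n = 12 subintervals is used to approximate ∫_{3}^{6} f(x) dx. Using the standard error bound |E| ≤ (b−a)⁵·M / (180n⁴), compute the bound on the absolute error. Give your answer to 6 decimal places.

0.001302

|E| ≤ (3)⁵·20 / (180·12⁴) = 4860/3732480 = 0.001302.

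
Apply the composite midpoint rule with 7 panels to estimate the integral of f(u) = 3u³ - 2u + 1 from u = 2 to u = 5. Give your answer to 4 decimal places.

437.3036

h = (5 − 2)/7 = 0.428571.
Midpoints m₁,…,m₇ = 2.214286, 2.642857, 3.071429, 3.5, 3.928571, 4.357143, 4.785714.
f(m₁)=29.141764, f(m₂)=51.092930, f(m₃)=81.781706, f(m₄)=122.625, f(m₅)=175.039723, f(m₆)=240.442784, f(m₇)=320.251093.
h·[f(m₁) + f(m₂) + f(m₃) + f(m₄) + f(m₅) + f(m₆) + f(m₇)] = 0.428571·(1020.375) = 437.3036.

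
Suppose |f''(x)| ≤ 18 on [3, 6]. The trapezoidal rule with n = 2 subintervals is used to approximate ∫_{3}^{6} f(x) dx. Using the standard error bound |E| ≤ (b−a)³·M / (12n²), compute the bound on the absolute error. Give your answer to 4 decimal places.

10.1250

|E| ≤ (3)³·18 / (12·2²) = 486/48 = 10.1250.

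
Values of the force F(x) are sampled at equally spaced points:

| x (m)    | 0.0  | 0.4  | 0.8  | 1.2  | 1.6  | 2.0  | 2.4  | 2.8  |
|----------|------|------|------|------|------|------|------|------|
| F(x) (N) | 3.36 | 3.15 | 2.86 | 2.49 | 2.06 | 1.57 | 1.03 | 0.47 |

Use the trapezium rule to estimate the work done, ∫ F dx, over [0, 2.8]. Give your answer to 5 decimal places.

h = 0.4, n = 7.
(h/2)·[y₀ + 2y₁ + 2y₂ + 2y₃ + 2y₄ + 2y₅ + 2y₆ + y₇] = 0.2·(30.15) = 6.03000.

6.03000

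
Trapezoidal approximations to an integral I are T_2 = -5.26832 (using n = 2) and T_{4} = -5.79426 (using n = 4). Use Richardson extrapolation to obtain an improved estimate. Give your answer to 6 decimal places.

-5.969573

R = (4·T_{4} − T_2) / 3 = (4·(-5.79426) − (-5.26832))/3 = (-17.90872)/3 = -5.969573.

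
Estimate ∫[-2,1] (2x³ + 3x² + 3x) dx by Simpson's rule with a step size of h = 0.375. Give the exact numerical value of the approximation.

h = (1 − (-2))/8 = 0.375.
Nodes x₀,…,x₈ = -2, -1.625, -1.25, -0.875, -0.5, -0.125, 0.25, 0.625, 1.
f(x) = 2x³ + 3x² + 3x: f₀=-10, f₁=-5.53515625, f₂=-2.96875, f₃=-1.66796875, f₄=-1, f₅=-0.33203125, f₆=0.96875, f₇=3.53515625, f₈=8.
(h/3)·[f₀ + 4f₁ + 2f₂ + 4f₃ + 2f₄ + 4f₅ + 2f₆ + 4f₇ + f₈] = 0.125·(-24) = -3.

-3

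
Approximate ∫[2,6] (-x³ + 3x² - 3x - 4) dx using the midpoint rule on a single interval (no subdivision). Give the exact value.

-128

M = (b−a)·f(4) = 4·(-32) = -128.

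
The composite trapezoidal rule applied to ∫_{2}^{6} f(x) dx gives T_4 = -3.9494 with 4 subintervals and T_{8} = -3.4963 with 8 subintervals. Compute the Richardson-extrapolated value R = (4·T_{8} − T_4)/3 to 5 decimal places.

R = (4·T_{8} − T_4) / 3 = (4·(-3.4963) − (-3.9494))/3 = (-10.0358)/3 = -3.34527.

-3.34527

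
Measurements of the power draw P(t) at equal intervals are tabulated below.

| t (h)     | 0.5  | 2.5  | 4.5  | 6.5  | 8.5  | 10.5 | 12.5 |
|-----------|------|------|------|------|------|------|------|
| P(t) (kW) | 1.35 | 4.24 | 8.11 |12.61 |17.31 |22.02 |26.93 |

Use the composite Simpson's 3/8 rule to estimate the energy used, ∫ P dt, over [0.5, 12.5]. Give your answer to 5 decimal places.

h = 2, n = 6.
(3h/8)·[y₀ + 3y₁ + 3y₂ + 2y₃ + 3y₄ + 3y₅ + y₆] = 0.75·(208.54) = 156.40500.

156.40500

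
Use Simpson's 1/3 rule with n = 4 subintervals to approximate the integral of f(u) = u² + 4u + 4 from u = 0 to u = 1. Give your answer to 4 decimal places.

h = (1 − 0)/4 = 0.25.
Nodes u₀,…,u₄ = 0, 0.25, 0.5, 0.75, 1.
f(u) = u² + 4u + 4: f₀=4, f₁=5.0625, f₂=6.25, f₃=7.5625, f₄=9.
(h/3)·[f₀ + 4f₁ + 2f₂ + 4f₃ + f₄] = 0.083333·(76) = 6.3333.

6.3333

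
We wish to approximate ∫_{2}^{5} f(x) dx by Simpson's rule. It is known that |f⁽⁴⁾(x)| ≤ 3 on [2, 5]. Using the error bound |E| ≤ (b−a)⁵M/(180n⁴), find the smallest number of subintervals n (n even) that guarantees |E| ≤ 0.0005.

10

Need 729/(180n⁴) ≤ 0.0005.
n⁴ ≥ 729/(180·0.0005) = 8100 ⇒ n ≥ 9.4868, so the smallest even n is 10. (n must be even for Simpson's rule.)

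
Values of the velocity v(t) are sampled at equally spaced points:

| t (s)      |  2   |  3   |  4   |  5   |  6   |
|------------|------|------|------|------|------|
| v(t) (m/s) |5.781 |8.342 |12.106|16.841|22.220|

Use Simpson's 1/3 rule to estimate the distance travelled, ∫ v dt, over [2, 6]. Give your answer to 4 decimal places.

50.9817

h = 1, n = 4.
(h/3)·[y₀ + 4y₁ + 2y₂ + 4y₃ + y₄] = 0.333333·(152.945) = 50.9817.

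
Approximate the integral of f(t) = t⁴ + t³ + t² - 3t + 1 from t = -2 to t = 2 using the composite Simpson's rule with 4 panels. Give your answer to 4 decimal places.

h = (2 − (-2))/4 = 1.
Nodes t₀,…,t₄ = -2, -1, 0, 1, 2.
f(t) = t⁴ + t³ + t² - 3t + 1: f₀=19, f₁=5, f₂=1, f₃=1, f₄=23.
(h/3)·[f₀ + 4f₁ + 2f₂ + 4f₃ + f₄] = 0.333333·(68) = 22.6667.

22.6667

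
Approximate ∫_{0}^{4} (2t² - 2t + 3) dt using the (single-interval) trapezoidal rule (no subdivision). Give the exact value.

T = (b−a)/2 · [f(0) + f(4)] = 2·[3 + 27] = 60.

60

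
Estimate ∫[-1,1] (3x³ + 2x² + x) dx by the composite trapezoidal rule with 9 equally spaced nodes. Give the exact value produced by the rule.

h = (1 − (-1))/8 = 0.25.
Nodes x₀,…,x₈ = -1, -0.75, -0.5, -0.25, 0, 0.25, 0.5, 0.75, 1.
f(x) = 3x³ + 2x² + x: f₀=-2, f₁=-0.890625, f₂=-0.375, f₃=-0.171875, f₄=0, f₅=0.421875, f₆=1.375, f₇=3.140625, f₈=6.
(h/2)·[f₀ + 2f₁ + 2f₂ + 2f₃ + 2f₄ + 2f₅ + 2f₆ + 2f₇ + f₈] = 0.125·(11) = 1.375.

1.375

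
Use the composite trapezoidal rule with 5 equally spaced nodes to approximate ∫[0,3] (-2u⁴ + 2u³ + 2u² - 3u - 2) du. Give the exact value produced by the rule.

h = (3 − 0)/4 = 0.75.
Nodes u₀,…,u₄ = 0, 0.75, 1.5, 2.25, 3.
f(u) = -2u⁴ + 2u³ + 2u² - 3u - 2: f₀=-2, f₁=-2.9140625, f₂=-5.375, f₃=-27.1015625, f₄=-101.
(h/2)·[f₀ + 2f₁ + 2f₂ + 2f₃ + f₄] = 0.375·(-173.78125) = -65.16796875.

-65.16796875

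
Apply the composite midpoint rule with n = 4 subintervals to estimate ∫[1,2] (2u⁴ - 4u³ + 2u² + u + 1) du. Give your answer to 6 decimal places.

4.504395

h = (2 − 1)/4 = 0.25.
Midpoints m₁,…,m₄ = 1.125, 1.375, 1.625, 1.875.
f(m₁)=2.16455078125, f(m₂)=2.90673828125, f(m₃)=4.68798828125, f(m₄)=8.25830078125.
h·[f(m₁) + f(m₂) + f(m₃) + f(m₄)] = 0.25·(18.017578125) = 4.504395.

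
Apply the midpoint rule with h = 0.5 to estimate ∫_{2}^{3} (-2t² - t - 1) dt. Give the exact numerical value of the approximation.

h = (3 − 2)/2 = 0.5.
Midpoints m₁,…,m₂ = 2.25, 2.75.
f(m₁)=-13.375, f(m₂)=-18.875.
h·[f(m₁) + f(m₂)] = 0.5·(-32.25) = -16.125.

-16.125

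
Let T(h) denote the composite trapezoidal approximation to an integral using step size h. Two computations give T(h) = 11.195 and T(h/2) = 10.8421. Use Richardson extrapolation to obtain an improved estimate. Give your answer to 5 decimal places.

R = (4·T(h/2) − T(h)) / 3 = (4·10.8421 − 11.195)/3 = (32.1734)/3 = 10.72447.

10.72447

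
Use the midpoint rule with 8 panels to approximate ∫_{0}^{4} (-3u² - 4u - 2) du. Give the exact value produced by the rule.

-103.75

h = (4 − 0)/8 = 0.5.
Midpoints m₁,…,m₈ = 0.25, 0.75, 1.25, 1.75, 2.25, 2.75, 3.25, 3.75.
f(m₁)=-3.1875, f(m₂)=-6.6875, f(m₃)=-11.6875, f(m₄)=-18.1875, f(m₅)=-26.1875, f(m₆)=-35.6875, f(m₇)=-46.6875, f(m₈)=-59.1875.
h·[f(m₁) + f(m₂) + f(m₃) + f(m₄) + f(m₅) + f(m₆) + f(m₇) + f(m₈)] = 0.5·(-207.5) = -103.75.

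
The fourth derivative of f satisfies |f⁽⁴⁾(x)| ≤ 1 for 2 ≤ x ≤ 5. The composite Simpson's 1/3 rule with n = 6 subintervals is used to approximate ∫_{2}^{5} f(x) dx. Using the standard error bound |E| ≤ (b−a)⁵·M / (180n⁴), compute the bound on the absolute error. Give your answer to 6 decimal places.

|E| ≤ (3)⁵·1 / (180·6⁴) = 243/233280 = 0.001042.

0.001042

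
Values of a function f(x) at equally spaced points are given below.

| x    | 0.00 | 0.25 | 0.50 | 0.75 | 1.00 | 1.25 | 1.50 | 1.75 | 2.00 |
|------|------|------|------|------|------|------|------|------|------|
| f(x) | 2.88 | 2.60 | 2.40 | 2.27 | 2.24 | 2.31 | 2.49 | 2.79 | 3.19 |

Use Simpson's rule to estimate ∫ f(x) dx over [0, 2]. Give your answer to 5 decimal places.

h = 0.25, n = 8.
(h/3)·[y₀ + 4y₁ + 2y₂ + 4y₃ + 2y₄ + 4y₅ + 2y₆ + 4y₇ + y₈] = 0.083333·(60.21) = 5.01750.

5.01750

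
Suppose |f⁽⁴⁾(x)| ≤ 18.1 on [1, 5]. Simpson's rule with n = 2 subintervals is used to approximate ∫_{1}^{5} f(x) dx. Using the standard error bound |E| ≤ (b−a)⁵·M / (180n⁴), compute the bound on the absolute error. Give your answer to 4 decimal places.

|E| ≤ (4)⁵·18.1 / (180·2⁴) = 18534.4/2880 = 6.4356.

6.4356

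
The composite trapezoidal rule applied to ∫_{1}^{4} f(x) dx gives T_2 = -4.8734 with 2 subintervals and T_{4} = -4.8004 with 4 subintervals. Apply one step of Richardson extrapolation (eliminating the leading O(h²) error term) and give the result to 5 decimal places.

-4.77607

R = (4·T_{4} − T_2) / 3 = (4·(-4.8004) − (-4.8734))/3 = (-14.3282)/3 = -4.77607.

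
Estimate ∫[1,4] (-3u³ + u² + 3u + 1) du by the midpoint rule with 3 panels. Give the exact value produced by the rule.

-139.375

h = (4 − 1)/3 = 1.
Midpoints m₁,…,m₃ = 1.5, 2.5, 3.5.
f(m₁)=-2.375, f(m₂)=-32.125, f(m₃)=-104.875.
h·[f(m₁) + f(m₂) + f(m₃)] = 1·(-139.375) = -139.375.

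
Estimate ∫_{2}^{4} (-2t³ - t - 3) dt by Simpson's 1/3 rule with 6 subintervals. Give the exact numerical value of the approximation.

-132

h = (4 − 2)/6 = 0.333333.
Nodes t₀,…,t₆ = 2, 2.333333, 2.666667, 3, 3.333333, 3.666667, 4.
f(t) = -2t³ - t - 3: f₀=-21, f₁=-30.740741, f₂=-43.592593, f₃=-60, f₄=-80.407407, f₅=-105.259259, f₆=-135.
(h/3)·[f₀ + 4f₁ + 2f₂ + 4f₃ + 2f₄ + 4f₅ + f₆] = 0.111111·(-1188) = -132.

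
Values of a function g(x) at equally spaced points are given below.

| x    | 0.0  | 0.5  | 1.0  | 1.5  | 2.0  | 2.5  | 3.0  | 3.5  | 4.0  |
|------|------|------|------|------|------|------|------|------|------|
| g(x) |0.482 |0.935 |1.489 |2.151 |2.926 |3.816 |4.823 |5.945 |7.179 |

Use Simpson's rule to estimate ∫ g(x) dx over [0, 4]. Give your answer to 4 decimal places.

12.9208

h = 0.5, n = 8.
(h/3)·[y₀ + 4y₁ + 2y₂ + 4y₃ + 2y₄ + 4y₅ + 2y₆ + 4y₇ + y₈] = 0.166667·(77.525) = 12.9208.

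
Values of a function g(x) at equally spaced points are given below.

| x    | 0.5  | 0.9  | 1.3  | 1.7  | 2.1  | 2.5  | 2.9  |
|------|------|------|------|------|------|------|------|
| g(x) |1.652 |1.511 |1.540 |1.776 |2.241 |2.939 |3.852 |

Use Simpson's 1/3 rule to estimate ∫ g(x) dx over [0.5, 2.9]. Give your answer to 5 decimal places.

5.06267

h = 0.4, n = 6.
(h/3)·[y₀ + 4y₁ + 2y₂ + 4y₃ + 2y₄ + 4y₅ + y₆] = 0.133333·(37.970) = 5.06267.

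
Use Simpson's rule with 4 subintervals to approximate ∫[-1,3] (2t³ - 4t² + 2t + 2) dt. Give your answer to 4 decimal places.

h = (3 − (-1))/4 = 1.
Nodes t₀,…,t₄ = -1, 0, 1, 2, 3.
f(t) = 2t³ - 4t² + 2t + 2: f₀=-6, f₁=2, f₂=2, f₃=6, f₄=26.
(h/3)·[f₀ + 4f₁ + 2f₂ + 4f₃ + f₄] = 0.333333·(56) = 18.6667.

18.6667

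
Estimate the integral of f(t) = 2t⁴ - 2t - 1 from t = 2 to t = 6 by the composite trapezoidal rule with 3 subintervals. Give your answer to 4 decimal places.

h = (6 − 2)/3 = 1.333333.
Nodes t₀,…,t₃ = 2, 3.333333, 4.666667, 6.
f(t) = 2t⁴ - 2t - 1: f₀=27, f₁=239.246914, f₂=938.209877, f₃=2579.
(h/2)·[f₀ + 2f₁ + 2f₂ + f₃] = 0.666667·(4960.913580) = 3307.2757.

3307.2757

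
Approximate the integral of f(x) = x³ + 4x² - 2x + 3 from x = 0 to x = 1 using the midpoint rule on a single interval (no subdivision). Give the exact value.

M = (b−a)·f(0.5) = 1·(3.125) = 3.125.

3.125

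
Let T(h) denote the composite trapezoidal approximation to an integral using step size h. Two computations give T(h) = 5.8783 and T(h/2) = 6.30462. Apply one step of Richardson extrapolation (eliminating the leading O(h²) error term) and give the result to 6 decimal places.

6.446727

R = (4·T(h/2) − T(h)) / 3 = (4·6.30462 − 5.8783)/3 = (19.34018)/3 = 6.446727.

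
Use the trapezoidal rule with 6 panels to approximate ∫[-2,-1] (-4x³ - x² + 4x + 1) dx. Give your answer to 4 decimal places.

h = (-1 − (-2))/6 = 0.166667.
Nodes x₀,…,x₆ = -2, -1.833333, -1.666667, -1.5, -1.333333, -1.166667, -1.
f(x) = -4x³ - x² + 4x + 1: f₀=21, f₁=14.953704, f₂=10.074074, f₃=6.25, f₄=3.370370, f₅=1.324074, f₆=0.
(h/2)·[f₀ + 2f₁ + 2f₂ + 2f₃ + 2f₄ + 2f₅ + f₆] = 0.083333·(92.944444) = 7.7454.

7.7454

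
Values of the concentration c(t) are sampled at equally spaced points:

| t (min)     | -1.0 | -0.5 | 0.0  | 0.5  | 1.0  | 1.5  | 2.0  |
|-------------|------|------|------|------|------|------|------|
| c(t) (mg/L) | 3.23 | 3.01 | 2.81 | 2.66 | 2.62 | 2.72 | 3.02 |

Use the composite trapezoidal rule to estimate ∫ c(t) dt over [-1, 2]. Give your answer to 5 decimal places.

h = 0.5, n = 6.
(h/2)·[y₀ + 2y₁ + 2y₂ + 2y₃ + 2y₄ + 2y₅ + y₆] = 0.25·(33.89) = 8.47250.

8.47250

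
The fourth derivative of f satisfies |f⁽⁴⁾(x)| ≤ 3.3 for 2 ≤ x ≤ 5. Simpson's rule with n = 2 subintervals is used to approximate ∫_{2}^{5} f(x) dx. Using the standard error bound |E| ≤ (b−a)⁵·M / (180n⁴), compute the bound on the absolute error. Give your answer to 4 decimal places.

|E| ≤ (3)⁵·3.3 / (180·2⁴) = 801.9/2880 = 0.2784.

0.2784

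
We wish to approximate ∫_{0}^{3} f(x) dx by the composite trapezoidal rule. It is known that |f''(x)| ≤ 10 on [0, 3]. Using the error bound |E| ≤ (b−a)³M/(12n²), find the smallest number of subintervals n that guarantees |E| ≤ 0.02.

34

Need 270/(12n²) ≤ 0.02.
n² ≥ 270/(12·0.02) = 1125 ⇒ n ≥ 33.5410, so the smallest n is 34.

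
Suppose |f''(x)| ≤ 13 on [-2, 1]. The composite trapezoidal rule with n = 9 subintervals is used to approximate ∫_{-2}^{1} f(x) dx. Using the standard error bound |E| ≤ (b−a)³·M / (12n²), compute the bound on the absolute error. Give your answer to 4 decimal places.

|E| ≤ (3)³·13 / (12·9²) = 351/972 = 0.3611.

0.3611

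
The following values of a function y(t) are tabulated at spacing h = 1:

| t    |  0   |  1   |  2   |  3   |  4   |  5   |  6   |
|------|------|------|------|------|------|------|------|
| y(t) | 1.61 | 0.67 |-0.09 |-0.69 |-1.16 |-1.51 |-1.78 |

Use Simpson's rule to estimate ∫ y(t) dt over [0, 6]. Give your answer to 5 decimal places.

h = 1, n = 6.
(h/3)·[y₀ + 4y₁ + 2y₂ + 4y₃ + 2y₄ + 4y₅ + y₆] = 0.333333·(-8.79) = -2.93000.

-2.93000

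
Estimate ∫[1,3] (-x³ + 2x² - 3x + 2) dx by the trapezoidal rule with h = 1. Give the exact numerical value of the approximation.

h = (3 − 1)/2 = 1.
Nodes x₀,…,x₂ = 1, 2, 3.
f(x) = -x³ + 2x² - 3x + 2: f₀=0, f₁=-4, f₂=-16.
(h/2)·[f₀ + 2f₁ + f₂] = 0.5·(-24) = -12.

-12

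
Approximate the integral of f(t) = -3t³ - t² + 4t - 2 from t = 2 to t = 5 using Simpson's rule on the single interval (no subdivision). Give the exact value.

S = (b−a)/6 · [f(2) + 4f(3.5) + f(5)] = 0.5·[(-22) + 4·(-128.875) + (-382)] = -459.75.

-459.75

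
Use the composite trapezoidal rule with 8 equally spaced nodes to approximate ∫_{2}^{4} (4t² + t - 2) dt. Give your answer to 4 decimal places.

h = (4 − 2)/7 = 0.285714.
Nodes t₀,…,t₇ = 2, 2.285714, 2.571429, 2.857143, 3.142857, 3.428571, 3.714286, 4.
f(t) = 4t² + t - 2: f₀=16, f₁=21.183673, f₂=27.020408, f₃=33.510204, f₄=40.653061, f₅=48.448980, f₆=56.897959, f₇=66.
(h/2)·[f₀ + 2f₁ + 2f₂ + 2f₃ + 2f₄ + 2f₅ + 2f₆ + f₇] = 0.142857·(537.428571) = 76.7755.

76.7755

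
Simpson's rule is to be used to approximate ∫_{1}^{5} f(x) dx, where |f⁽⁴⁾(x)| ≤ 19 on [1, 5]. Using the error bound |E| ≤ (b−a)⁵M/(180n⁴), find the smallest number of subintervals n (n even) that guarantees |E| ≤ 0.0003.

26

Need 19456/(180n⁴) ≤ 0.0003.
n⁴ ≥ 19456/(180·0.0003) = 360296 ⇒ n ≥ 24.4999, so the smallest even n is 26. (n must be even for Simpson's rule.)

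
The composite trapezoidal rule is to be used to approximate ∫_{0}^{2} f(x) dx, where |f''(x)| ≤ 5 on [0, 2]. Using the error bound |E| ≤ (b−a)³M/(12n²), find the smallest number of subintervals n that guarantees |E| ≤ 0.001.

Need 40/(12n²) ≤ 0.001.
n² ≥ 40/(12·0.001) = 3333.33 ⇒ n ≥ 57.7350, so the smallest n is 58.

58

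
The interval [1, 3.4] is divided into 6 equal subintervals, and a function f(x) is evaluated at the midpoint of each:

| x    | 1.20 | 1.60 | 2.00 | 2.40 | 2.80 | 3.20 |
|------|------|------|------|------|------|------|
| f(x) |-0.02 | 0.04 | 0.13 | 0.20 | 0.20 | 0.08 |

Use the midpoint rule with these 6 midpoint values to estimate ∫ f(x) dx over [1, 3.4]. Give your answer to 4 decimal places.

0.2520

h = 0.4, n = 6.
h·[y(m₁) + y(m₂) + y(m₃) + y(m₄) + y(m₅) + y(m₆)] = 0.4·(0.63) = 0.2520.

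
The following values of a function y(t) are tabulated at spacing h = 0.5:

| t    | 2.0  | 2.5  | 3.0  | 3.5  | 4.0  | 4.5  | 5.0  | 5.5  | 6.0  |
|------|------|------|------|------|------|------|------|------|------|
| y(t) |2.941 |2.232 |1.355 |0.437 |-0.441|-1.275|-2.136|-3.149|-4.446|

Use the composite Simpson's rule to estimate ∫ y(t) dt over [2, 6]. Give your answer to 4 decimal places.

h = 0.5, n = 8.
(h/3)·[y₀ + 4y₁ + 2y₂ + 4y₃ + 2y₄ + 4y₅ + 2y₆ + 4y₇ + y₈] = 0.166667·(-10.969) = -1.8282.

-1.8282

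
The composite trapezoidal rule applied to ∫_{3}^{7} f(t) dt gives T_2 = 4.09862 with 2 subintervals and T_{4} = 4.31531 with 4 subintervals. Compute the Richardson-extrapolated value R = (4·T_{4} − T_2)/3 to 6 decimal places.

4.387540

R = (4·T_{4} − T_2) / 3 = (4·4.31531 − 4.09862)/3 = (13.16262)/3 = 4.387540.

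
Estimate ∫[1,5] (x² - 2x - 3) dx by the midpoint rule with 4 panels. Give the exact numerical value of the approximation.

5

h = (5 − 1)/4 = 1.
Midpoints m₁,…,m₄ = 1.5, 2.5, 3.5, 4.5.
f(m₁)=-3.75, f(m₂)=-1.75, f(m₃)=2.25, f(m₄)=8.25.
h·[f(m₁) + f(m₂) + f(m₃) + f(m₄)] = 1·(5) = 5.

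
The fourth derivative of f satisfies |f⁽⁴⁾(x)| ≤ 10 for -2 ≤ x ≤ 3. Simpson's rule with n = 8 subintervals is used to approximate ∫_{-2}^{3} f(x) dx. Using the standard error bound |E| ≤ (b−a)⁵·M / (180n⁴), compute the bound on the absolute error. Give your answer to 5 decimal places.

|E| ≤ (5)⁵·10 / (180·8⁴) = 31250/737280 = 0.04239.

0.04239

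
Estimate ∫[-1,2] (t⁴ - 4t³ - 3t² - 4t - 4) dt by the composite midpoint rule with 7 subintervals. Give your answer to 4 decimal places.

h = (2 − (-1))/7 = 0.428571.
Midpoints m₁,…,m₇ = -0.785714, -0.357143, 0.071429, 0.5, 0.928571, 1.357143, 1.785714.
f(m₁)=-0.387833, f(m₂)=-2.755597, f(m₃)=-4.302452, f(m₄)=-7.1875, f(m₅)=-12.760178, f(m₆)=-21.560261, f(m₇)=-33.317862.
h·[f(m₁) + f(m₂) + f(m₃) + f(m₄) + f(m₅) + f(m₆) + f(m₇)] = 0.428571·(-82.271684) = -35.2593.

-35.2593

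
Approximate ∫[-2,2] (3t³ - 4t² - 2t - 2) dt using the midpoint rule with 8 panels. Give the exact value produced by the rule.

-29

h = (2 − (-2))/8 = 0.5.
Midpoints m₁,…,m₈ = -1.75, -1.25, -0.75, -0.25, 0.25, 0.75, 1.25, 1.75.
f(m₁)=-26.828125, f(m₂)=-11.609375, f(m₃)=-4.015625, f(m₄)=-1.796875, f(m₅)=-2.703125, f(m₆)=-4.484375, f(m₇)=-4.890625, f(m₈)=-1.671875.
h·[f(m₁) + f(m₂) + f(m₃) + f(m₄) + f(m₅) + f(m₆) + f(m₇) + f(m₈)] = 0.5·(-58) = -29.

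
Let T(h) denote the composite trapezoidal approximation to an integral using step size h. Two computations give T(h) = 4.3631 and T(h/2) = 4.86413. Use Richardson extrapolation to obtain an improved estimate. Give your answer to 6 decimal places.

R = (4·T(h/2) − T(h)) / 3 = (4·4.86413 − 4.3631)/3 = (15.09342)/3 = 5.031140.

5.031140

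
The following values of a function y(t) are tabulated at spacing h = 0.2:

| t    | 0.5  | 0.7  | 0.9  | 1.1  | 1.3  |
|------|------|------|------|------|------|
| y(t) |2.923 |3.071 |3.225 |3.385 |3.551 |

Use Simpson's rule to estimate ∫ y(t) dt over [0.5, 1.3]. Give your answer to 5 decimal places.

h = 0.2, n = 4.
(h/3)·[y₀ + 4y₁ + 2y₂ + 4y₃ + y₄] = 0.066667·(38.748) = 2.58320.

2.58320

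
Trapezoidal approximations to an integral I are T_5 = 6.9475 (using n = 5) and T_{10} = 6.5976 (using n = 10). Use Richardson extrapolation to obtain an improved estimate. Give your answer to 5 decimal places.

6.48097

R = (4·T_{10} − T_5) / 3 = (4·6.5976 − 6.9475)/3 = (19.4429)/3 = 6.48097.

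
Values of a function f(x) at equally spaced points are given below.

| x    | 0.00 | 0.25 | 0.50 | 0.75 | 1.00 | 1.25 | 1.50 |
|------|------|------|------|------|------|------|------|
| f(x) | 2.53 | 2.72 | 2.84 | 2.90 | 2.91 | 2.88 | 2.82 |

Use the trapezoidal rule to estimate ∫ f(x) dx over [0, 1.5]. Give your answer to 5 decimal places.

4.23125

h = 0.25, n = 6.
(h/2)·[y₀ + 2y₁ + 2y₂ + 2y₃ + 2y₄ + 2y₅ + y₆] = 0.125·(33.85) = 4.23125.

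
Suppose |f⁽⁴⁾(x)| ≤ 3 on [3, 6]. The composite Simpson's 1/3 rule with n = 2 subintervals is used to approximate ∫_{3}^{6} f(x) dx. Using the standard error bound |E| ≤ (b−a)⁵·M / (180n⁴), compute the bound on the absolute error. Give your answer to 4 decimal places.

0.2531

|E| ≤ (3)⁵·3 / (180·2⁴) = 729/2880 = 0.2531.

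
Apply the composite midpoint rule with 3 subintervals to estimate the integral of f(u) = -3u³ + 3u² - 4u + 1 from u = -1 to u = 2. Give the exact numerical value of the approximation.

h = (2 − (-1))/3 = 1.
Midpoints m₁,…,m₃ = -0.5, 0.5, 1.5.
f(m₁)=4.125, f(m₂)=-0.625, f(m₃)=-8.375.
h·[f(m₁) + f(m₂) + f(m₃)] = 1·(-4.875) = -4.875.

-4.875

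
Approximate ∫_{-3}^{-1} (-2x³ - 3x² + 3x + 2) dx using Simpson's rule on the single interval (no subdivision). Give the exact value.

6

S = (b−a)/6 · [f(-3) + 4f(-2) + f(-1)] = 0.333333·[20 + 4·0 + (-2)] = 6.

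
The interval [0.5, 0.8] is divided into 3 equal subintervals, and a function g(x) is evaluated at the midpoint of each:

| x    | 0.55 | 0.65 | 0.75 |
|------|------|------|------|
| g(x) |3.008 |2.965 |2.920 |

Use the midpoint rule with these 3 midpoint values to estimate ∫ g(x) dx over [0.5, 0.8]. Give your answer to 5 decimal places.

0.88930

h = 0.1, n = 3.
h·[y(m₁) + y(m₂) + y(m₃)] = 0.1·(8.893) = 0.88930.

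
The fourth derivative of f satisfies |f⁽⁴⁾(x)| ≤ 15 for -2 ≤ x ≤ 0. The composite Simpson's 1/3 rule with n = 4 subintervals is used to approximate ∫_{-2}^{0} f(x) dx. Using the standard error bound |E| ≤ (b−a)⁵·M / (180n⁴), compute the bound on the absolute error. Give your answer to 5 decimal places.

0.01042

|E| ≤ (2)⁵·15 / (180·4⁴) = 480/46080 = 0.01042.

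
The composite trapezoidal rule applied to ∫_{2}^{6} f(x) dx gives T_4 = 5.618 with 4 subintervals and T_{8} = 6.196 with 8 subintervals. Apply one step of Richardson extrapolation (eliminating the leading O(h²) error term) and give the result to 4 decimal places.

6.3887

R = (4·T_{8} − T_4) / 3 = (4·6.196 − 5.618)/3 = (19.166)/3 = 6.3887.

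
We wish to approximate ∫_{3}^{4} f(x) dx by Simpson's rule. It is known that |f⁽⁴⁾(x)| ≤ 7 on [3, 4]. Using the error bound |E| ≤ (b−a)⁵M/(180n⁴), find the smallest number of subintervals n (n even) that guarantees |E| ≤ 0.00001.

8

Need 7/(180n⁴) ≤ 0.00001.
n⁴ ≥ 7/(180·0.00001) = 3888.89 ⇒ n ≥ 7.8969, so the smallest even n is 8. (n must be even for Simpson's rule.)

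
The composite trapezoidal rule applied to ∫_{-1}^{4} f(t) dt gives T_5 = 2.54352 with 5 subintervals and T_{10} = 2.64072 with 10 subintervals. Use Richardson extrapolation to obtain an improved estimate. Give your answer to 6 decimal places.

R = (4·T_{10} − T_5) / 3 = (4·2.64072 − 2.54352)/3 = (8.01936)/3 = 2.673120.

2.673120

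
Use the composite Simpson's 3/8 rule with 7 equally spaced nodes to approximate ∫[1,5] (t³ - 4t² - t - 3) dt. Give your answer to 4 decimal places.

-33.3333

h = (5 − 1)/6 = 0.666667.
Nodes t₀,…,t₆ = 1, 1.666667, 2.333333, 3, 3.666667, 4.333333, 5.
f(t) = t³ - 4t² - t - 3: f₀=-7, f₁=-11.148148, f₂=-14.407407, f₃=-15, f₄=-11.148148, f₅=-1.074074, f₆=17.
(3h/8)·[f₀ + 3f₁ + 3f₂ + 2f₃ + 3f₄ + 3f₅ + f₆] = 0.25·(-133.333333) = -33.3333.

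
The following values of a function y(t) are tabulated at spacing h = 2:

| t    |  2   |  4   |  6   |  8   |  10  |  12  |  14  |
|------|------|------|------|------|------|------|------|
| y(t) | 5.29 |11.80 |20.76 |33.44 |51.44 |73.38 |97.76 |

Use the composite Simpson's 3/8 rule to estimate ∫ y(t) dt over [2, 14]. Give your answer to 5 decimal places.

481.55250

h = 2, n = 6.
(3h/8)·[y₀ + 3y₁ + 3y₂ + 2y₃ + 3y₄ + 3y₅ + y₆] = 0.75·(642.07) = 481.55250.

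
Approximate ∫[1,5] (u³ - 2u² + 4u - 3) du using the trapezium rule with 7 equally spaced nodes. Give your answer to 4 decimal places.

111.4074

h = (5 − 1)/6 = 0.666667.
Nodes u₀,…,u₆ = 1, 1.666667, 2.333333, 3, 3.666667, 4.333333, 5.
f(u) = u³ - 2u² + 4u - 3: f₀=0, f₁=2.740741, f₂=8.148148, f₃=18, f₄=34.074074, f₅=58.148148, f₆=92.
(h/2)·[f₀ + 2f₁ + 2f₂ + 2f₃ + 2f₄ + 2f₅ + f₆] = 0.333333·(334.222222) = 111.4074.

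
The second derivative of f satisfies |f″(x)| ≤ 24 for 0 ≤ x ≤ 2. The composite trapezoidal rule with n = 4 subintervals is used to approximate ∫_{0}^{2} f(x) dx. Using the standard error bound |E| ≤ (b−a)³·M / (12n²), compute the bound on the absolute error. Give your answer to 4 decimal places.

1.0000

|E| ≤ (2)³·24 / (12·4²) = 192/192 = 1.0000.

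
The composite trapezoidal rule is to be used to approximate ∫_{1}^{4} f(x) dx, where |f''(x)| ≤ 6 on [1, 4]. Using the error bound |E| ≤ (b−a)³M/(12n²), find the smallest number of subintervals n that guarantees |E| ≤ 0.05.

17

Need 162/(12n²) ≤ 0.05.
n² ≥ 162/(12·0.05) = 270 ⇒ n ≥ 16.4317, so the smallest n is 17.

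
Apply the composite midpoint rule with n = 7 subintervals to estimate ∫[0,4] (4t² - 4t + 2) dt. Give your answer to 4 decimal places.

h = (4 − 0)/7 = 0.571429.
Midpoints m₁,…,m₇ = 0.285714, 0.857143, 1.428571, 2, 2.571429, 3.142857, 3.714286.
f(m₁)=1.183673, f(m₂)=1.510204, f(m₃)=4.448980, f(m₄)=10, f(m₅)=18.163265, f(m₆)=28.938776, f(m₇)=42.326531.
h·[f(m₁) + f(m₂) + f(m₃) + f(m₄) + f(m₅) + f(m₆) + f(m₇)] = 0.571429·(106.571429) = 60.8980.

60.8980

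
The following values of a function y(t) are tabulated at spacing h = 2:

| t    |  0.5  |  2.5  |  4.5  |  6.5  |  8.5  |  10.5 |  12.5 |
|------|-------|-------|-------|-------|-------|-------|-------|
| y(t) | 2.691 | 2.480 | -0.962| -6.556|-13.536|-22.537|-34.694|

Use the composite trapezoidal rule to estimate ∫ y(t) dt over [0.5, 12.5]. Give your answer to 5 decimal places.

h = 2, n = 6.
(h/2)·[y₀ + 2y₁ + 2y₂ + 2y₃ + 2y₄ + 2y₅ + y₆] = 1·(-114.225) = -114.22500.

-114.22500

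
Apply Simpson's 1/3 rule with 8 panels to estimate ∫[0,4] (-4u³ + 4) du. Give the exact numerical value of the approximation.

-240

h = (4 − 0)/8 = 0.5.
Nodes u₀,…,u₈ = 0, 0.5, 1, 1.5, 2, 2.5, 3, 3.5, 4.
f(u) = -4u³ + 4: f₀=4, f₁=3.5, f₂=0, f₃=-9.5, f₄=-28, f₅=-58.5, f₆=-104, f₇=-167.5, f₈=-252.
(h/3)·[f₀ + 4f₁ + 2f₂ + 4f₃ + 2f₄ + 4f₅ + 2f₆ + 4f₇ + f₈] = 0.166667·(-1440) = -240.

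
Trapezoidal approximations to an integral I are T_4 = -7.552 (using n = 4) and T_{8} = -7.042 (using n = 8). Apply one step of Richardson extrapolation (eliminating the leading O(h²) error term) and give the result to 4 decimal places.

R = (4·T_{8} − T_4) / 3 = (4·(-7.042) − (-7.552))/3 = (-20.616)/3 = -6.8720.

-6.8720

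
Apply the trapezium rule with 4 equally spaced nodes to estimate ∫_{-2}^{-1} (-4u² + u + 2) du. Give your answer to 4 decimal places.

h = (-1 − (-2))/3 = 0.333333.
Nodes u₀,…,u₃ = -2, -1.666667, -1.333333, -1.
f(u) = -4u² + u + 2: f₀=-16, f₁=-10.777778, f₂=-6.444444, f₃=-3.
(h/2)·[f₀ + 2f₁ + 2f₂ + f₃] = 0.166667·(-53.444444) = -8.9074.

-8.9074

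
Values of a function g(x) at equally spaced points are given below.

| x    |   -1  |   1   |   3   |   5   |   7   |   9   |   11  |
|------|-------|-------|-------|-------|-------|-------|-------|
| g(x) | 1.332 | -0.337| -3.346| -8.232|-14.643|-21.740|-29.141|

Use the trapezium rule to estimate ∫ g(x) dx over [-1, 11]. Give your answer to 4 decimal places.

h = 2, n = 6.
(h/2)·[y₀ + 2y₁ + 2y₂ + 2y₃ + 2y₄ + 2y₅ + y₆] = 1·(-124.405) = -124.4050.

-124.4050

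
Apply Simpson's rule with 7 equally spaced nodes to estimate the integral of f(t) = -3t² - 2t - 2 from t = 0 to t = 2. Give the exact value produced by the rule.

-16

h = (2 − 0)/6 = 0.333333.
Nodes t₀,…,t₆ = 0, 0.333333, 0.666667, 1, 1.333333, 1.666667, 2.
f(t) = -3t² - 2t - 2: f₀=-2, f₁=-3, f₂=-4.666667, f₃=-7, f₄=-10, f₅=-13.666667, f₆=-18.
(h/3)·[f₀ + 4f₁ + 2f₂ + 4f₃ + 2f₄ + 4f₅ + f₆] = 0.111111·(-144) = -16.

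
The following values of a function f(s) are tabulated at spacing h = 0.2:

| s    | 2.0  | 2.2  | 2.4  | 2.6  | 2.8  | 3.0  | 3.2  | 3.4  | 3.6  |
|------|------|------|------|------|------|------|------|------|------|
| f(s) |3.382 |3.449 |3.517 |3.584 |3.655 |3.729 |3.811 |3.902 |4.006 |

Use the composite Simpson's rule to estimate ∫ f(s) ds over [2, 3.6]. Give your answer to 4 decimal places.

5.8673

h = 0.2, n = 8.
(h/3)·[y₀ + 4y₁ + 2y₂ + 4y₃ + 2y₄ + 4y₅ + 2y₆ + 4y₇ + y₈] = 0.066667·(88.010) = 5.8673.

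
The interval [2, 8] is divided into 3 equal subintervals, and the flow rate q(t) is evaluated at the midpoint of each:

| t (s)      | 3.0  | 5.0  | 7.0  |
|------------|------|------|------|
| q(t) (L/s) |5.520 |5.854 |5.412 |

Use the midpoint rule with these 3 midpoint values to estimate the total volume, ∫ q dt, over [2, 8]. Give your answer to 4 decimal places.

h = 2, n = 3.
h·[y(m₁) + y(m₂) + y(m₃)] = 2·(16.786) = 33.5720.

33.5720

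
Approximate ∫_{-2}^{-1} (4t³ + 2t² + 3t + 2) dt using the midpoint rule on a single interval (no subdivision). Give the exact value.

-11.5

M = (b−a)·f(-1.5) = 1·(-11.5) = -11.5.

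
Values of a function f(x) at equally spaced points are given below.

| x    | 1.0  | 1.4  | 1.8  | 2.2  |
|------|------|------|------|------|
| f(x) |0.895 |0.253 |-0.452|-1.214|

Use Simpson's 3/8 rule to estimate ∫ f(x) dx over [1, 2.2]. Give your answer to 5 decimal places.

h = 0.4, n = 3.
(3h/8)·[y₀ + 3y₁ + 3y₂ + y₃] = 0.15·(-0.916) = -0.13740.

-0.13740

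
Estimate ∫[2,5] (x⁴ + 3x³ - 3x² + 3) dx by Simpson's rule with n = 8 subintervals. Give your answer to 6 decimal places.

h = (5 − 2)/8 = 0.375.
Nodes x₀,…,x₈ = 2, 2.375, 2.75, 3.125, 3.5, 3.875, 4.25, 4.625, 5.
f(x) = x⁴ + 3x³ - 3x² + 3: f₀=31, f₁=58.084228515625, f₂=99.89453125, f₃=160.623291015625, f₄=244.9375, f₅=357.978759765625, f₆=505.36328125, f₇=693.181884765625, f₈=928.
(h/3)·[f₀ + 4f₁ + 2f₂ + 4f₃ + 2f₄ + 4f₅ + 2f₆ + 4f₇ + f₈] = 0.125·(7738.86328125) = 967.357910.

967.357910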